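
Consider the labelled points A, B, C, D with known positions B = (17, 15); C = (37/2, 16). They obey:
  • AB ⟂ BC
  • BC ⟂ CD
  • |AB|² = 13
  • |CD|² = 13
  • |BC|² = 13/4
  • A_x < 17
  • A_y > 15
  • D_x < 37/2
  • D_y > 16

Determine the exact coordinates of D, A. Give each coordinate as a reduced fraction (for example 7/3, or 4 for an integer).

1. D_x = 33/2  [[BC ⟂ CD ⇒ 3/2x+1y-175/4=0] ∩ [|D−(37/2, 16)|²=13]]
2. D_y = 19  [[BC ⟂ CD ⇒ 3/2x+1y-175/4=0] ∩ [|D−(37/2, 16)|²=13]]
   so D = (33/2, 19)
3. A_x = 15  [[AB ⟂ BC ⇒ -3/2x-1y+81/2=0] ∩ [|A−(17, 15)|²=13]]
4. A_y = 18  [[AB ⟂ BC ⇒ -3/2x-1y+81/2=0] ∩ [|A−(17, 15)|²=13]]
   so A = (15, 18)

D = (33/2, 19)
A = (15, 18)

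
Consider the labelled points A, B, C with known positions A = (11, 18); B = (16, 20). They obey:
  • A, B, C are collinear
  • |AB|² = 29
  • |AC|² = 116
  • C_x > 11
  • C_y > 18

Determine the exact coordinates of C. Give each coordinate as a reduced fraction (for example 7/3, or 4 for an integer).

1. C_x = 21  [[A, B, C are collinear ⇒ -2x+5y-68=0] ∩ [|C−(11, 18)|²=116]]
2. C_y = 22  [[A, B, C are collinear ⇒ -2x+5y-68=0] ∩ [|C−(11, 18)|²=116]]
   so C = (21, 22)

C = (21, 22)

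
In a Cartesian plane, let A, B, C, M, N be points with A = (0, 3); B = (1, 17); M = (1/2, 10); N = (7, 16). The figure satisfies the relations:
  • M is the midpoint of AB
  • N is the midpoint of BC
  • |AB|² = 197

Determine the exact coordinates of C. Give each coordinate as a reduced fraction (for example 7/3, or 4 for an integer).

C = (13, 15)

1. C_x = 13  [C = 2·N−B = 2·(7, 16)−(1, 17)]
2. C_y = 15  [C = 2·N−B = 2·(7, 16)−(1, 17)]
   so C = (13, 15)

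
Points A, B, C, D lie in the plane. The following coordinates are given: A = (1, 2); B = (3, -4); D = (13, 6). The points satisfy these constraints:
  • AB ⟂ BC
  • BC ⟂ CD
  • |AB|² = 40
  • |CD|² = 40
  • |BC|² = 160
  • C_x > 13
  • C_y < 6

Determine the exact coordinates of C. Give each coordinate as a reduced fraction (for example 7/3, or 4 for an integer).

1. C_x = 15  [[AB ⟂ BC ⇒ 2x-6y-30=0] ∩ [|C−(13, 6)|²=40]]
2. C_y = 0  [[AB ⟂ BC ⇒ 2x-6y-30=0] ∩ [|C−(13, 6)|²=40]]
   so C = (15, 0)

C = (15, 0)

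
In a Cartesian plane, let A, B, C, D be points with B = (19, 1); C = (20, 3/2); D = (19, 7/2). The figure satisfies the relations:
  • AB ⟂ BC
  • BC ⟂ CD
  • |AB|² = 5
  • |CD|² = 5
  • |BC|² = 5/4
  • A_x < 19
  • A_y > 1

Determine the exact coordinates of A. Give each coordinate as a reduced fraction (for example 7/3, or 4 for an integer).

1. A_x = 18  [[AB ⟂ BC ⇒ -1x-1/2y+39/2=0] ∩ [|A−(19, 1)|²=5]]
2. A_y = 3  [[AB ⟂ BC ⇒ -1x-1/2y+39/2=0] ∩ [|A−(19, 1)|²=5]]
   so A = (18, 3)

A = (18, 3)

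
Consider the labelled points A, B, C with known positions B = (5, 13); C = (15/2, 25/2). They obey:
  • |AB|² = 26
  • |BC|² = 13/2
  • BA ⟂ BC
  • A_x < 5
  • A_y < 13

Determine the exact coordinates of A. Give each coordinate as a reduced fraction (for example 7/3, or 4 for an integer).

1. A_x = 4  [[BA ⟂ BC ⇒ 5/2x-1/2y-6=0] ∩ [|A−(5, 13)|²=26]]
2. A_y = 8  [[BA ⟂ BC ⇒ 5/2x-1/2y-6=0] ∩ [|A−(5, 13)|²=26]]
   so A = (4, 8)

A = (4, 8)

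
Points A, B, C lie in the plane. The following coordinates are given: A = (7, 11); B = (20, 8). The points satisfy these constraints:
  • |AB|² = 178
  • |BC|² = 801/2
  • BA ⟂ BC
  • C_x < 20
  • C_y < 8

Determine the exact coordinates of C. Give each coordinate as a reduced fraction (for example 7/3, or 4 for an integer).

1. C_x = 31/2  [[BA ⟂ BC ⇒ -13x+3y+236=0] ∩ [|C−(20, 8)|²=801/2]]
2. C_y = -23/2  [[BA ⟂ BC ⇒ -13x+3y+236=0] ∩ [|C−(20, 8)|²=801/2]]
   so C = (31/2, -23/2)

C = (31/2, -23/2)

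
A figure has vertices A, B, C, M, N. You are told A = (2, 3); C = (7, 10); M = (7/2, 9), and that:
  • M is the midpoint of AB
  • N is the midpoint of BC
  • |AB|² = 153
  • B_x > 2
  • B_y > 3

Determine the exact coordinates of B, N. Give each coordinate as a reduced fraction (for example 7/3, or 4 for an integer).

B = (5, 15)
N = (6, 25/2)

1. B_x = 5  [B = 2·M−A = 2·(7/2, 9)−(2, 3)]
2. B_y = 15  [B = 2·M−A = 2·(7/2, 9)−(2, 3)]
   so B = (5, 15)
3. N_x = 6  [2·N = B+C = (5, 15)+(7, 10)]
4. N_y = 25/2  [2·N = B+C = (5, 15)+(7, 10)]
   so N = (6, 25/2)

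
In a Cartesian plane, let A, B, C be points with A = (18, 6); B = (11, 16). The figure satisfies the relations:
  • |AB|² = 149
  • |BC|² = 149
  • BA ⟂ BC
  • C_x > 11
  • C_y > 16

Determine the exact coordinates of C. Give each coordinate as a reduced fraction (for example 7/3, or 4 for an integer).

C = (21, 23)

1. C_x = 21  [[BA ⟂ BC ⇒ 7x-10y+83=0] ∩ [|C−(11, 16)|²=149]]
2. C_y = 23  [[BA ⟂ BC ⇒ 7x-10y+83=0] ∩ [|C−(11, 16)|²=149]]
   so C = (21, 23)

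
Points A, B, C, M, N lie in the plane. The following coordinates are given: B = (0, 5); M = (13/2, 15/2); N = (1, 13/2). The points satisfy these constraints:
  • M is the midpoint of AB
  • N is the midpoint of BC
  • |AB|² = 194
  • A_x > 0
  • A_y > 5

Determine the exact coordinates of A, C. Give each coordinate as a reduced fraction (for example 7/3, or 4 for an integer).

1. A_x = 13  [A = 2·M−B = 2·(13/2, 15/2)−(0, 5)]
2. A_y = 10  [A = 2·M−B = 2·(13/2, 15/2)−(0, 5)]
   so A = (13, 10)
3. C_x = 2  [C = 2·N−B = 2·(1, 13/2)−(0, 5)]
4. C_y = 8  [C = 2·N−B = 2·(1, 13/2)−(0, 5)]
   so C = (2, 8)

A = (13, 10)
C = (2, 8)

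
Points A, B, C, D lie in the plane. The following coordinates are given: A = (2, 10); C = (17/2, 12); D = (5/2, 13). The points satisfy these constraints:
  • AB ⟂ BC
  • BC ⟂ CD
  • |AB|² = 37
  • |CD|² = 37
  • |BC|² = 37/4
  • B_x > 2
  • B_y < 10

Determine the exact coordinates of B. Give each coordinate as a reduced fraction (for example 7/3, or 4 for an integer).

1. B_x = 8  [[BC ⟂ CD ⇒ 6x-1y-39=0] ∩ [|B−(2, 10)|²=37]]
2. B_y = 9  [[BC ⟂ CD ⇒ 6x-1y-39=0] ∩ [|B−(2, 10)|²=37]]
   so B = (8, 9)

B = (8, 9)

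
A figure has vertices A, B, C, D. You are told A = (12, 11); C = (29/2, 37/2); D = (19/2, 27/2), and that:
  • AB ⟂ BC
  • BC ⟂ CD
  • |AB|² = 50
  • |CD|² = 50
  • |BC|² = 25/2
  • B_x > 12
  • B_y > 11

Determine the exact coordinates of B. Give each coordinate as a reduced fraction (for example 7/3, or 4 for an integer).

B = (17, 16)

1. B_x = 17  [[BC ⟂ CD ⇒ 5x+5y-165=0] ∩ [|B−(12, 11)|²=50]]
2. B_y = 16  [[BC ⟂ CD ⇒ 5x+5y-165=0] ∩ [|B−(12, 11)|²=50]]
   so B = (17, 16)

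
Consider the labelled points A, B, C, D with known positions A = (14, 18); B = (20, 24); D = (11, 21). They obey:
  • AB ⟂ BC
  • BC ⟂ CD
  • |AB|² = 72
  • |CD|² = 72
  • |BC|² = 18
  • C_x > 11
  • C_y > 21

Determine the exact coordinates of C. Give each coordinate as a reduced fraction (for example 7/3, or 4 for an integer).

C = (17, 27)

1. C_x = 17  [[AB ⟂ BC ⇒ 6x+6y-264=0] ∩ [|C−(11, 21)|²=72]]
2. C_y = 27  [[AB ⟂ BC ⇒ 6x+6y-264=0] ∩ [|C−(11, 21)|²=72]]
   so C = (17, 27)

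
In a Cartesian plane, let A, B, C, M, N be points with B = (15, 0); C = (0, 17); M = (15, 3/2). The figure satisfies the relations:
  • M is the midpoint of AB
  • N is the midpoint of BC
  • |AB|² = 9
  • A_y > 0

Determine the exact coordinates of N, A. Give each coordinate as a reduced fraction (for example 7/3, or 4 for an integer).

N = (15/2, 17/2)
A = (15, 3)

1. A_x = 15  [A = 2·M−B = 2·(15, 3/2)−(15, 0)]
2. A_y = 3  [A = 2·M−B = 2·(15, 3/2)−(15, 0)]
   so A = (15, 3)
3. N_x = 15/2  [2·N = B+C = (15, 0)+(0, 17)]
4. N_y = 17/2  [2·N = B+C = (15, 0)+(0, 17)]
   so N = (15/2, 17/2)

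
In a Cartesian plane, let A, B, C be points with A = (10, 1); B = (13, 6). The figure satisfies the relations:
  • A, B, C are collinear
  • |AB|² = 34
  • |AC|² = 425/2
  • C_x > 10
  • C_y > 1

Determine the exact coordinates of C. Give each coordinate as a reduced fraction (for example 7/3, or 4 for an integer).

1. C_x = 35/2  [[A, B, C are collinear ⇒ -5x+3y+47=0] ∩ [|C−(10, 1)|²=425/2]]
2. C_y = 27/2  [[A, B, C are collinear ⇒ -5x+3y+47=0] ∩ [|C−(10, 1)|²=425/2]]
   so C = (35/2, 27/2)

C = (35/2, 27/2)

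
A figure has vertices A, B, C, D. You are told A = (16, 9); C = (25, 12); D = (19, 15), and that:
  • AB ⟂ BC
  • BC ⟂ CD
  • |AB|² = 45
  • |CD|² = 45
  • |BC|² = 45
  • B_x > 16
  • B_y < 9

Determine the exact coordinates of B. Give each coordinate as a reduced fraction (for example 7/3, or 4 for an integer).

1. B_x = 22  [[BC ⟂ CD ⇒ 6x-3y-114=0] ∩ [|B−(16, 9)|²=45]]
2. B_y = 6  [[BC ⟂ CD ⇒ 6x-3y-114=0] ∩ [|B−(16, 9)|²=45]]
   so B = (22, 6)

B = (22, 6)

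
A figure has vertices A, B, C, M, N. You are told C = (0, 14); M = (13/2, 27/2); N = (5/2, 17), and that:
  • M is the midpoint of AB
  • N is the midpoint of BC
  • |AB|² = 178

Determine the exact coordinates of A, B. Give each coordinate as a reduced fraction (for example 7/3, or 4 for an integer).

1. B_x = 5  [B = 2·N−C = 2·(5/2, 17)−(0, 14)]
2. B_y = 20  [B = 2·N−C = 2·(5/2, 17)−(0, 14)]
   so B = (5, 20)
3. A_x = 8  [A = 2·M−B = 2·(13/2, 27/2)−(5, 20)]
4. A_y = 7  [A = 2·M−B = 2·(13/2, 27/2)−(5, 20)]
   so A = (8, 7)

A = (8, 7)
B = (5, 20)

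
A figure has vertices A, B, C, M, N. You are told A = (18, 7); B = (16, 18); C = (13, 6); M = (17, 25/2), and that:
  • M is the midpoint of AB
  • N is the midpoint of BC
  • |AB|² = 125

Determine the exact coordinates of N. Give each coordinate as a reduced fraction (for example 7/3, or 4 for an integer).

1. N_x = 29/2  [2·N = B+C = (16, 18)+(13, 6)]
2. N_y = 12  [2·N = B+C = (16, 18)+(13, 6)]
   so N = (29/2, 12)

N = (29/2, 12)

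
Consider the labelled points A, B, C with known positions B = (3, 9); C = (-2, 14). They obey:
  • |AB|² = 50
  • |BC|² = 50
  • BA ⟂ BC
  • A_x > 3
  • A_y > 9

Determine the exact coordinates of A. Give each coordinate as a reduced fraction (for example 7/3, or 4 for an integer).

A = (8, 14)

1. A_x = 8  [[BA ⟂ BC ⇒ -5x+5y-30=0] ∩ [|A−(3, 9)|²=50]]
2. A_y = 14  [[BA ⟂ BC ⇒ -5x+5y-30=0] ∩ [|A−(3, 9)|²=50]]
   so A = (8, 14)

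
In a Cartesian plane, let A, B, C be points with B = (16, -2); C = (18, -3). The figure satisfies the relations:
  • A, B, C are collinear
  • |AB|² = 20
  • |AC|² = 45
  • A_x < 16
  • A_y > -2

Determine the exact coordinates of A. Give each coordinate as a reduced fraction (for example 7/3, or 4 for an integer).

1. A_x = 12  [[A, B, C are collinear ⇒ 1x+2y-12=0] ∩ [|A−(16, -2)|²=20]]
2. A_y = 0  [[A, B, C are collinear ⇒ 1x+2y-12=0] ∩ [|A−(16, -2)|²=20]]
   so A = (12, 0)

A = (12, 0)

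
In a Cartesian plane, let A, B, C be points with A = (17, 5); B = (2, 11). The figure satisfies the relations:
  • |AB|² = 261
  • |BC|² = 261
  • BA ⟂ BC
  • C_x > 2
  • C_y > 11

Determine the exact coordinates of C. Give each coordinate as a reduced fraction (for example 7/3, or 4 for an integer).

C = (8, 26)

1. C_x = 8  [[BA ⟂ BC ⇒ 15x-6y+36=0] ∩ [|C−(2, 11)|²=261]]
2. C_y = 26  [[BA ⟂ BC ⇒ 15x-6y+36=0] ∩ [|C−(2, 11)|²=261]]
   so C = (8, 26)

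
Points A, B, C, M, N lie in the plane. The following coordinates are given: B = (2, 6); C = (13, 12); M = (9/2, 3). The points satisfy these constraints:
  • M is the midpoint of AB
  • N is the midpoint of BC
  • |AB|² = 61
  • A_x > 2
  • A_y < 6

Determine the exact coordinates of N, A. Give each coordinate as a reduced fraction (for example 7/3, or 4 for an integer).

1. A_x = 7  [A = 2·M−B = 2·(9/2, 3)−(2, 6)]
2. A_y = 0  [A = 2·M−B = 2·(9/2, 3)−(2, 6)]
   so A = (7, 0)
3. N_x = 15/2  [2·N = B+C = (2, 6)+(13, 12)]
4. N_y = 9  [2·N = B+C = (2, 6)+(13, 12)]
   so N = (15/2, 9)

N = (15/2, 9)
A = (7, 0)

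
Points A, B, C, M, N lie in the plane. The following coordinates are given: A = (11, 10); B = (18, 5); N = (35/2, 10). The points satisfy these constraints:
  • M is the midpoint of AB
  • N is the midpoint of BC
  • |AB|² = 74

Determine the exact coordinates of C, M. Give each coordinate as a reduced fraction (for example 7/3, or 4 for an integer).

1. M_x = 29/2  [2·M = A+B = (11, 10)+(18, 5)]
2. M_y = 15/2  [2·M = A+B = (11, 10)+(18, 5)]
   so M = (29/2, 15/2)
3. C_x = 17  [C = 2·N−B = 2·(35/2, 10)−(18, 5)]
4. C_y = 15  [C = 2·N−B = 2·(35/2, 10)−(18, 5)]
   so C = (17, 15)

C = (17, 15)
M = (29/2, 15/2)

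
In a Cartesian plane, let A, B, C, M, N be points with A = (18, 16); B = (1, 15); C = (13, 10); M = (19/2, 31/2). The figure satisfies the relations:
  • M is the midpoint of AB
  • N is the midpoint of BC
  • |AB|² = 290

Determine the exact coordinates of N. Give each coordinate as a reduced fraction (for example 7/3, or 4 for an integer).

N = (7, 25/2)

1. N_x = 7  [2·N = B+C = (1, 15)+(13, 10)]
2. N_y = 25/2  [2·N = B+C = (1, 15)+(13, 10)]
   so N = (7, 25/2)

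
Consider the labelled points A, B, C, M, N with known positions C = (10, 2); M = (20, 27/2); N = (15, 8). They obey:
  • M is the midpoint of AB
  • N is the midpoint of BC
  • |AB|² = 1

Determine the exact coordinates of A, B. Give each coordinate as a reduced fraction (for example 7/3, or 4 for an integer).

A = (20, 13)
B = (20, 14)

1. B_x = 20  [B = 2·N−C = 2·(15, 8)−(10, 2)]
2. B_y = 14  [B = 2·N−C = 2·(15, 8)−(10, 2)]
   so B = (20, 14)
3. A_x = 20  [A = 2·M−B = 2·(20, 27/2)−(20, 14)]
4. A_y = 13  [A = 2·M−B = 2·(20, 27/2)−(20, 14)]
   so A = (20, 13)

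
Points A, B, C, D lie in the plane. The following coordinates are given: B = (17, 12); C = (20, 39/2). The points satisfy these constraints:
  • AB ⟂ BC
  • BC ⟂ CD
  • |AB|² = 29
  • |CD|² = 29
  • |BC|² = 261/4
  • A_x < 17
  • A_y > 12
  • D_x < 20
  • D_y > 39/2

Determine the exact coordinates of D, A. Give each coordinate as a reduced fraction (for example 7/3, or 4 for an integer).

D = (15, 43/2)
A = (12, 14)

1. D_x = 15  [[BC ⟂ CD ⇒ 3x+15/2y-825/4=0] ∩ [|D−(20, 39/2)|²=29]]
2. D_y = 43/2  [[BC ⟂ CD ⇒ 3x+15/2y-825/4=0] ∩ [|D−(20, 39/2)|²=29]]
   so D = (15, 43/2)
3. A_x = 12  [[AB ⟂ BC ⇒ -3x-15/2y+141=0] ∩ [|A−(17, 12)|²=29]]
4. A_y = 14  [[AB ⟂ BC ⇒ -3x-15/2y+141=0] ∩ [|A−(17, 12)|²=29]]
   so A = (12, 14)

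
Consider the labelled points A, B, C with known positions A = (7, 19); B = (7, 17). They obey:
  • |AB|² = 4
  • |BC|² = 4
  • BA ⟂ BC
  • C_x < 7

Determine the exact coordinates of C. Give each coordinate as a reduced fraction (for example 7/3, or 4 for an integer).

1. C_x = 5  [[BA ⟂ BC ⇒ 2y-34=0] ∩ [|C−(7, 17)|²=4]]
2. C_y = 17  [[BA ⟂ BC ⇒ 2y-34=0] ∩ [|C−(7, 17)|²=4]]
   so C = (5, 17)

C = (5, 17)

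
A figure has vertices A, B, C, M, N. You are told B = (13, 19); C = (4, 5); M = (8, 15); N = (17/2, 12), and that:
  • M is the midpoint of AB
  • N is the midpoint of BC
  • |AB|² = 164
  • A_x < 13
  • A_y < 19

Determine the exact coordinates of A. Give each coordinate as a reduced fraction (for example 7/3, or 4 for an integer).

A = (3, 11)

1. A_x = 3  [A = 2·M−B = 2·(8, 15)−(13, 19)]
2. A_y = 11  [A = 2·M−B = 2·(8, 15)−(13, 19)]
   so A = (3, 11)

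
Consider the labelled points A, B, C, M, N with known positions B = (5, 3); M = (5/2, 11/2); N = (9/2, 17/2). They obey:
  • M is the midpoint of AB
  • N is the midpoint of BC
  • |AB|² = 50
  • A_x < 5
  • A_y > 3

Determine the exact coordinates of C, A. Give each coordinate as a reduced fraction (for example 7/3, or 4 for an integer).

1. A_x = 0  [A = 2·M−B = 2·(5/2, 11/2)−(5, 3)]
2. A_y = 8  [A = 2·M−B = 2·(5/2, 11/2)−(5, 3)]
   so A = (0, 8)
3. C_x = 4  [C = 2·N−B = 2·(9/2, 17/2)−(5, 3)]
4. C_y = 14  [C = 2·N−B = 2·(9/2, 17/2)−(5, 3)]
   so C = (4, 14)

C = (4, 14)
A = (0, 8)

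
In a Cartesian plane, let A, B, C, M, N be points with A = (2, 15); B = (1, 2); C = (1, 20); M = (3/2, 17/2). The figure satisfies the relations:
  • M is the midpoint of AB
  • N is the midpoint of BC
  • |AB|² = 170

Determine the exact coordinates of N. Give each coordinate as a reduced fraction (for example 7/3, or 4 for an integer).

1. N_x = 1  [2·N = B+C = (1, 2)+(1, 20)]
2. N_y = 11  [2·N = B+C = (1, 2)+(1, 20)]
   so N = (1, 11)

N = (1, 11)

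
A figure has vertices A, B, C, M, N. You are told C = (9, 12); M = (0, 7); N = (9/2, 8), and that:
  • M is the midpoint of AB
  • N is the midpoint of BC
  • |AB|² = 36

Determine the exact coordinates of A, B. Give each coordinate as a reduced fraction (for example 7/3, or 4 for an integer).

A = (0, 10)
B = (0, 4)

1. B_x = 0  [B = 2·N−C = 2·(9/2, 8)−(9, 12)]
2. B_y = 4  [B = 2·N−C = 2·(9/2, 8)−(9, 12)]
   so B = (0, 4)
3. A_x = 0  [A = 2·M−B = 2·(0, 7)−(0, 4)]
4. A_y = 10  [A = 2·M−B = 2·(0, 7)−(0, 4)]
   so A = (0, 10)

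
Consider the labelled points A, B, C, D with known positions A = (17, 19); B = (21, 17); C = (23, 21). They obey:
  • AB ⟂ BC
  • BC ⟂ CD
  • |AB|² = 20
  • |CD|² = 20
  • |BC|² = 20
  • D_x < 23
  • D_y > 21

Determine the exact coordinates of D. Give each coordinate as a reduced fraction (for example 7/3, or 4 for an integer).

1. D_x = 19  [[BC ⟂ CD ⇒ 2x+4y-130=0] ∩ [|D−(23, 21)|²=20]]
2. D_y = 23  [[BC ⟂ CD ⇒ 2x+4y-130=0] ∩ [|D−(23, 21)|²=20]]
   so D = (19, 23)

D = (19, 23)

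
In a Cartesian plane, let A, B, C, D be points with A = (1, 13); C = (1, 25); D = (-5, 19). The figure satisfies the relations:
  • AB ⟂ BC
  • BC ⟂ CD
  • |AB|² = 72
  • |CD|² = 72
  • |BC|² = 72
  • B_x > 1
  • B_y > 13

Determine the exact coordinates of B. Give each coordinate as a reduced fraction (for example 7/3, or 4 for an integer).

B = (7, 19)

1. B_x = 7  [[BC ⟂ CD ⇒ 6x+6y-156=0] ∩ [|B−(1, 13)|²=72]]
2. B_y = 19  [[BC ⟂ CD ⇒ 6x+6y-156=0] ∩ [|B−(1, 13)|²=72]]
   so B = (7, 19)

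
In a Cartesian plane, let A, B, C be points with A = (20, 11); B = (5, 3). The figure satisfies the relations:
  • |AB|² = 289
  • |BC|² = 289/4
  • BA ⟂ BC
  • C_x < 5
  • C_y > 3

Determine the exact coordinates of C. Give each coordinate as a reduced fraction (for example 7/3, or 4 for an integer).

1. C_x = 1  [[BA ⟂ BC ⇒ 15x+8y-99=0] ∩ [|C−(5, 3)|²=289/4]]
2. C_y = 21/2  [[BA ⟂ BC ⇒ 15x+8y-99=0] ∩ [|C−(5, 3)|²=289/4]]
   so C = (1, 21/2)

C = (1, 21/2)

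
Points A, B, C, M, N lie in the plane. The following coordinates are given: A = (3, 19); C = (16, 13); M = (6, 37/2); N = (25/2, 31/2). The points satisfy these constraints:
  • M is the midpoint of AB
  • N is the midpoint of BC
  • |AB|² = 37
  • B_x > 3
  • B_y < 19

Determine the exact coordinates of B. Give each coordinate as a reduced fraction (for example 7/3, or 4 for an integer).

1. B_x = 9  [B = 2·M−A = 2·(6, 37/2)−(3, 19)]
2. B_y = 18  [B = 2·M−A = 2·(6, 37/2)−(3, 19)]
   so B = (9, 18)

B = (9, 18)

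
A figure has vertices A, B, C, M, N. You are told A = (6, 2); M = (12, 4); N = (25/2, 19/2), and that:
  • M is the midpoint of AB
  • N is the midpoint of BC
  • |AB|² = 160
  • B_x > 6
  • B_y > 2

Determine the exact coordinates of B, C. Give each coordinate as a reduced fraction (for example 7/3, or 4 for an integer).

1. B_x = 18  [B = 2·M−A = 2·(12, 4)−(6, 2)]
2. B_y = 6  [B = 2·M−A = 2·(12, 4)−(6, 2)]
   so B = (18, 6)
3. C_x = 7  [C = 2·N−B = 2·(25/2, 19/2)−(18, 6)]
4. C_y = 13  [C = 2·N−B = 2·(25/2, 19/2)−(18, 6)]
   so C = (7, 13)

B = (18, 6)
C = (7, 13)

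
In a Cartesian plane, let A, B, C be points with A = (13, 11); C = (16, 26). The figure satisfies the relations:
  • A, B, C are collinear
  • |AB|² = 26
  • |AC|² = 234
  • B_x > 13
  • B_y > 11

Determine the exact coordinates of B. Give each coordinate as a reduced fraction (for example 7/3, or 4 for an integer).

B = (14, 16)

1. B_x = 14  [[A, B, C are collinear ⇒ 15x-3y-162=0] ∩ [|B−(13, 11)|²=26]]
2. B_y = 16  [[A, B, C are collinear ⇒ 15x-3y-162=0] ∩ [|B−(13, 11)|²=26]]
   so B = (14, 16)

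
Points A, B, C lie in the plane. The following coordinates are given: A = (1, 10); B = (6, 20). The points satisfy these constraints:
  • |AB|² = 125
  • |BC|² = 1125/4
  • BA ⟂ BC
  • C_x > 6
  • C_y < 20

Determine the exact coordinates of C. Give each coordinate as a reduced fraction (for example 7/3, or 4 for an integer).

1. C_x = 21  [[BA ⟂ BC ⇒ -5x-10y+230=0] ∩ [|C−(6, 20)|²=1125/4]]
2. C_y = 25/2  [[BA ⟂ BC ⇒ -5x-10y+230=0] ∩ [|C−(6, 20)|²=1125/4]]
   so C = (21, 25/2)

C = (21, 25/2)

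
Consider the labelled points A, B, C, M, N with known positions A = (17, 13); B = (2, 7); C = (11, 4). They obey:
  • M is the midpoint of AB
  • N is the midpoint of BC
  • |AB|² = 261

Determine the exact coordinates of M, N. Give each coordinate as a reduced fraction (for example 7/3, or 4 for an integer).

1. M_x = 19/2  [2·M = A+B = (17, 13)+(2, 7)]
2. M_y = 10  [2·M = A+B = (17, 13)+(2, 7)]
   so M = (19/2, 10)
3. N_x = 13/2  [2·N = B+C = (2, 7)+(11, 4)]
4. N_y = 11/2  [2·N = B+C = (2, 7)+(11, 4)]
   so N = (13/2, 11/2)

M = (19/2, 10)
N = (13/2, 11/2)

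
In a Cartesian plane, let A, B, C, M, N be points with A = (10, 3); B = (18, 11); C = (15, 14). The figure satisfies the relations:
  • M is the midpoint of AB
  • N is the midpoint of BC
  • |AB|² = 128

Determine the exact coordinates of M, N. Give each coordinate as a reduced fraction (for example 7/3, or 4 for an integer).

1. M_x = 14  [2·M = A+B = (10, 3)+(18, 11)]
2. M_y = 7  [2·M = A+B = (10, 3)+(18, 11)]
   so M = (14, 7)
3. N_x = 33/2  [2·N = B+C = (18, 11)+(15, 14)]
4. N_y = 25/2  [2·N = B+C = (18, 11)+(15, 14)]
   so N = (33/2, 25/2)

M = (14, 7)
N = (33/2, 25/2)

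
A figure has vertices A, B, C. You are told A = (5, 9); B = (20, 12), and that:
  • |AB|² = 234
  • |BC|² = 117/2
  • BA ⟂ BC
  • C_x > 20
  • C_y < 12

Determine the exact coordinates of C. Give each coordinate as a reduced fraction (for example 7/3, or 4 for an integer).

1. C_x = 43/2  [[BA ⟂ BC ⇒ -15x-3y+336=0] ∩ [|C−(20, 12)|²=117/2]]
2. C_y = 9/2  [[BA ⟂ BC ⇒ -15x-3y+336=0] ∩ [|C−(20, 12)|²=117/2]]
   so C = (43/2, 9/2)

C = (43/2, 9/2)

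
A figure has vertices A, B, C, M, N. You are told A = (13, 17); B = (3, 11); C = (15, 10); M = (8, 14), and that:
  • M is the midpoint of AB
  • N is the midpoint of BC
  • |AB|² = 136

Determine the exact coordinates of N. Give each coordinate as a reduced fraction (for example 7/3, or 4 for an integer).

1. N_x = 9  [2·N = B+C = (3, 11)+(15, 10)]
2. N_y = 21/2  [2·N = B+C = (3, 11)+(15, 10)]
   so N = (9, 21/2)

N = (9, 21/2)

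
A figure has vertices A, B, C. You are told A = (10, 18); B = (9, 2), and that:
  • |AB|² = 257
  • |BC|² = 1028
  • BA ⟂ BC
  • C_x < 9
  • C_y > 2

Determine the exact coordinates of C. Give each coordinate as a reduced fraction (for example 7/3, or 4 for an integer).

1. C_x = -23  [[BA ⟂ BC ⇒ 1x+16y-41=0] ∩ [|C−(9, 2)|²=1028]]
2. C_y = 4  [[BA ⟂ BC ⇒ 1x+16y-41=0] ∩ [|C−(9, 2)|²=1028]]
   so C = (-23, 4)

C = (-23, 4)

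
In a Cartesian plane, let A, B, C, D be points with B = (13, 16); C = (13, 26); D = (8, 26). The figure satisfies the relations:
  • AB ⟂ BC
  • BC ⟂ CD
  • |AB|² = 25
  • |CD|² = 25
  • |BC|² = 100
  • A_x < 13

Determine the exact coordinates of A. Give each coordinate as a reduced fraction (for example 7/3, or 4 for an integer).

A = (8, 16)

1. A_x = 8  [[AB ⟂ BC ⇒ -10y+160=0] ∩ [|A−(13, 16)|²=25]]
2. A_y = 16  [[AB ⟂ BC ⇒ -10y+160=0] ∩ [|A−(13, 16)|²=25]]
   so A = (8, 16)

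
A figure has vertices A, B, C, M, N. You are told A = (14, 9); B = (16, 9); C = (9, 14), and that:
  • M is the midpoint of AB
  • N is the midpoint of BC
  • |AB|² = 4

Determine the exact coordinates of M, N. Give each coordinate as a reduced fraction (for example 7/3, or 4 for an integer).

1. M_x = 15  [2·M = A+B = (14, 9)+(16, 9)]
2. M_y = 9  [2·M = A+B = (14, 9)+(16, 9)]
   so M = (15, 9)
3. N_x = 25/2  [2·N = B+C = (16, 9)+(9, 14)]
4. N_y = 23/2  [2·N = B+C = (16, 9)+(9, 14)]
   so N = (25/2, 23/2)

M = (15, 9)
N = (25/2, 23/2)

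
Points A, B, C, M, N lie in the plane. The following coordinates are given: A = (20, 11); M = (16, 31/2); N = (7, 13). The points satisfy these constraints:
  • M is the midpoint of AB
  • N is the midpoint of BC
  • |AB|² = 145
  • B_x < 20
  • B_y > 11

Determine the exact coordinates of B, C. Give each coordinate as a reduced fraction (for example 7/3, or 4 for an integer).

1. B_x = 12  [B = 2·M−A = 2·(16, 31/2)−(20, 11)]
2. B_y = 20  [B = 2·M−A = 2·(16, 31/2)−(20, 11)]
   so B = (12, 20)
3. C_x = 2  [C = 2·N−B = 2·(7, 13)−(12, 20)]
4. C_y = 6  [C = 2·N−B = 2·(7, 13)−(12, 20)]
   so C = (2, 6)

B = (12, 20)
C = (2, 6)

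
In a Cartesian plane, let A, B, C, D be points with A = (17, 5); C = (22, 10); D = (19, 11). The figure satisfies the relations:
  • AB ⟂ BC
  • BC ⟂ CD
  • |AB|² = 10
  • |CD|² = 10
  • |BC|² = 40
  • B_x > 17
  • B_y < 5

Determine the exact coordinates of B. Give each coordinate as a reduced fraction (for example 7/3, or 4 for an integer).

1. B_x = 20  [[BC ⟂ CD ⇒ 3x-1y-56=0] ∩ [|B−(17, 5)|²=10]]
2. B_y = 4  [[BC ⟂ CD ⇒ 3x-1y-56=0] ∩ [|B−(17, 5)|²=10]]
   so B = (20, 4)

B = (20, 4)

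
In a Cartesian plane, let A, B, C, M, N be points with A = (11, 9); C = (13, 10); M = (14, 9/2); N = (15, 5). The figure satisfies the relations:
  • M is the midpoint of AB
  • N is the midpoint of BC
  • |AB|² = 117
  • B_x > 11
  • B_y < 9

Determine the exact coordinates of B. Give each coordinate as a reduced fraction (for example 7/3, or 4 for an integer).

1. B_x = 17  [B = 2·M−A = 2·(14, 9/2)−(11, 9)]
2. B_y = 0  [B = 2·M−A = 2·(14, 9/2)−(11, 9)]
   so B = (17, 0)

B = (17, 0)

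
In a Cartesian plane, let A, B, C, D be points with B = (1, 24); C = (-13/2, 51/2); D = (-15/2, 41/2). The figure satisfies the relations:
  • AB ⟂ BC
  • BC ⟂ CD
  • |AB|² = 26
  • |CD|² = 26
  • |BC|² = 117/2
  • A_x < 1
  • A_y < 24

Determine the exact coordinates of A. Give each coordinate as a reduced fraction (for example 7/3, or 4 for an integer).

1. A_x = 0  [[AB ⟂ BC ⇒ 15/2x-3/2y+57/2=0] ∩ [|A−(1, 24)|²=26]]
2. A_y = 19  [[AB ⟂ BC ⇒ 15/2x-3/2y+57/2=0] ∩ [|A−(1, 24)|²=26]]
   so A = (0, 19)

A = (0, 19)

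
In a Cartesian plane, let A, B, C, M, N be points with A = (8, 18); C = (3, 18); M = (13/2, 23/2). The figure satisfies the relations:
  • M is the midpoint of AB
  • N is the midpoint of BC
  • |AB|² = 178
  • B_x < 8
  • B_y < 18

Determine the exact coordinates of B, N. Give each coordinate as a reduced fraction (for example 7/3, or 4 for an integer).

B = (5, 5)
N = (4, 23/2)

1. B_x = 5  [B = 2·M−A = 2·(13/2, 23/2)−(8, 18)]
2. B_y = 5  [B = 2·M−A = 2·(13/2, 23/2)−(8, 18)]
   so B = (5, 5)
3. N_x = 4  [2·N = B+C = (5, 5)+(3, 18)]
4. N_y = 23/2  [2·N = B+C = (5, 5)+(3, 18)]
   so N = (4, 23/2)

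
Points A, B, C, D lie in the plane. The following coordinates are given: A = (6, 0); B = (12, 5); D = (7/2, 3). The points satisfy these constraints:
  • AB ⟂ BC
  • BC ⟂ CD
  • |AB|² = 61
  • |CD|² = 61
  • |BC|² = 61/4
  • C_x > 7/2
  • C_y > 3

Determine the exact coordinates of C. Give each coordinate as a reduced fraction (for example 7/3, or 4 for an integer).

C = (19/2, 8)

1. C_x = 19/2  [[AB ⟂ BC ⇒ 6x+5y-97=0] ∩ [|C−(7/2, 3)|²=61]]
2. C_y = 8  [[AB ⟂ BC ⇒ 6x+5y-97=0] ∩ [|C−(7/2, 3)|²=61]]
   so C = (19/2, 8)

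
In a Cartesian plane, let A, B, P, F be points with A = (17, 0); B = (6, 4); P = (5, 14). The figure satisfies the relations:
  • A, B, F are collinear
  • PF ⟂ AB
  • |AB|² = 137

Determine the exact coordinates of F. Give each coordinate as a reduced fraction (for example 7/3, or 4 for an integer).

F = (261/137, 752/137)

1. F_x = 261/137  [[A, B, F are collinear ⇒ -4x-11y+68=0] ∩ [PF ⟂ AB ⇒ -11x+4y-1=0]]
2. F_y = 752/137  [[A, B, F are collinear ⇒ -4x-11y+68=0] ∩ [PF ⟂ AB ⇒ -11x+4y-1=0]]
   so F = (261/137, 752/137)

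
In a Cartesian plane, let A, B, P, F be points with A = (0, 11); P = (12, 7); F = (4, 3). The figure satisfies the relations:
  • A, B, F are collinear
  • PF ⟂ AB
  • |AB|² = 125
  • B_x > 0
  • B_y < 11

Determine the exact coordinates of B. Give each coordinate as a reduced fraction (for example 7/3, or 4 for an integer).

B = (5, 1)

1. B_x = 5  [[A, B, F are collinear ⇒ -8x-4y+44=0] ∩ [|B−(0, 11)|²=125]]
2. B_y = 1  [[A, B, F are collinear ⇒ -8x-4y+44=0] ∩ [|B−(0, 11)|²=125]]
   so B = (5, 1)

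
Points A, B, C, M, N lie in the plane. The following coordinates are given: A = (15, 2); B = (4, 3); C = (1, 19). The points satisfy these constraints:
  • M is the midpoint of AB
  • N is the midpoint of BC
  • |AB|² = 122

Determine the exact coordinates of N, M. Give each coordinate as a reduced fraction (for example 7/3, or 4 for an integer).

N = (5/2, 11)
M = (19/2, 5/2)

1. M_x = 19/2  [2·M = A+B = (15, 2)+(4, 3)]
2. M_y = 5/2  [2·M = A+B = (15, 2)+(4, 3)]
   so M = (19/2, 5/2)
3. N_x = 5/2  [2·N = B+C = (4, 3)+(1, 19)]
4. N_y = 11  [2·N = B+C = (4, 3)+(1, 19)]
   so N = (5/2, 11)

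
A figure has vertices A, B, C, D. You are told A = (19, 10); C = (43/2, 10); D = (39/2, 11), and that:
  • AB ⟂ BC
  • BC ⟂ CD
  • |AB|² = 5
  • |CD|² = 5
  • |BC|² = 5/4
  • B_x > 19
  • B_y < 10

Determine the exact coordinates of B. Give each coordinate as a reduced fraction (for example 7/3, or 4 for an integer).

B = (21, 9)

1. B_x = 21  [[BC ⟂ CD ⇒ 2x-1y-33=0] ∩ [|B−(19, 10)|²=5]]
2. B_y = 9  [[BC ⟂ CD ⇒ 2x-1y-33=0] ∩ [|B−(19, 10)|²=5]]
   so B = (21, 9)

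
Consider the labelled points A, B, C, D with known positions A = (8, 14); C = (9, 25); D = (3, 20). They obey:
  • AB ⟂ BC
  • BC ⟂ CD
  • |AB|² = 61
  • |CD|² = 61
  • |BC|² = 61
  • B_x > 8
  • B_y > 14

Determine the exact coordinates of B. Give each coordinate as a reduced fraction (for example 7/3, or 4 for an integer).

1. B_x = 14  [[BC ⟂ CD ⇒ 6x+5y-179=0] ∩ [|B−(8, 14)|²=61]]
2. B_y = 19  [[BC ⟂ CD ⇒ 6x+5y-179=0] ∩ [|B−(8, 14)|²=61]]
   so B = (14, 19)

B = (14, 19)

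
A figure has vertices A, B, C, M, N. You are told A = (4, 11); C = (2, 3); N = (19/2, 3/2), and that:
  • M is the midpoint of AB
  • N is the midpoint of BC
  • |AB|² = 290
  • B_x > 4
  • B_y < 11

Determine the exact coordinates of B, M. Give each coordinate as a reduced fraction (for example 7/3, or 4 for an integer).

B = (17, 0)
M = (21/2, 11/2)

1. B_x = 17  [B = 2·N−C = 2·(19/2, 3/2)−(2, 3)]
2. B_y = 0  [B = 2·N−C = 2·(19/2, 3/2)−(2, 3)]
   so B = (17, 0)
3. M_x = 21/2  [2·M = A+B = (4, 11)+(17, 0)]
4. M_y = 11/2  [2·M = A+B = (4, 11)+(17, 0)]
   so M = (21/2, 11/2)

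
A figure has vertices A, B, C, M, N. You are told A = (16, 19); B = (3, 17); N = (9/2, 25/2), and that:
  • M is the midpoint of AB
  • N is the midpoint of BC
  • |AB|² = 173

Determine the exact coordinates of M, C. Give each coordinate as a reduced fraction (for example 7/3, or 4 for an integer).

1. M_x = 19/2  [2·M = A+B = (16, 19)+(3, 17)]
2. M_y = 18  [2·M = A+B = (16, 19)+(3, 17)]
   so M = (19/2, 18)
3. C_x = 6  [C = 2·N−B = 2·(9/2, 25/2)−(3, 17)]
4. C_y = 8  [C = 2·N−B = 2·(9/2, 25/2)−(3, 17)]
   so C = (6, 8)

M = (19/2, 18)
C = (6, 8)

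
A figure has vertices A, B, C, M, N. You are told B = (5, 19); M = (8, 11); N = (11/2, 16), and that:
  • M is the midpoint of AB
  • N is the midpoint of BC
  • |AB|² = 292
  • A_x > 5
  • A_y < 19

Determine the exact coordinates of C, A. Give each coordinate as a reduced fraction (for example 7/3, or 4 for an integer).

C = (6, 13)
A = (11, 3)

1. A_x = 11  [A = 2·M−B = 2·(8, 11)−(5, 19)]
2. A_y = 3  [A = 2·M−B = 2·(8, 11)−(5, 19)]
   so A = (11, 3)
3. C_x = 6  [C = 2·N−B = 2·(11/2, 16)−(5, 19)]
4. C_y = 13  [C = 2·N−B = 2·(11/2, 16)−(5, 19)]
   so C = (6, 13)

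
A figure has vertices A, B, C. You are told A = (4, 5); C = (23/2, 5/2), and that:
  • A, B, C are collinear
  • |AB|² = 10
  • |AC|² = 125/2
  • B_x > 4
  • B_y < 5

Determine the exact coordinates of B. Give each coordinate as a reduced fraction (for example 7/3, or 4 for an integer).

B = (7, 4)

1. B_x = 7  [[A, B, C are collinear ⇒ -5/2x-15/2y+95/2=0] ∩ [|B−(4, 5)|²=10]]
2. B_y = 4  [[A, B, C are collinear ⇒ -5/2x-15/2y+95/2=0] ∩ [|B−(4, 5)|²=10]]
   so B = (7, 4)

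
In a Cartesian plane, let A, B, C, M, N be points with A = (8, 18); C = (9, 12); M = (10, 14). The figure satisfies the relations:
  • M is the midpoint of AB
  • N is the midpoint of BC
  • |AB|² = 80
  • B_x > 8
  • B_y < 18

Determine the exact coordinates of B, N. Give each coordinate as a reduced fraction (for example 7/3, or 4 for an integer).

B = (12, 10)
N = (21/2, 11)

1. B_x = 12  [B = 2·M−A = 2·(10, 14)−(8, 18)]
2. B_y = 10  [B = 2·M−A = 2·(10, 14)−(8, 18)]
   so B = (12, 10)
3. N_x = 21/2  [2·N = B+C = (12, 10)+(9, 12)]
4. N_y = 11  [2·N = B+C = (12, 10)+(9, 12)]
   so N = (21/2, 11)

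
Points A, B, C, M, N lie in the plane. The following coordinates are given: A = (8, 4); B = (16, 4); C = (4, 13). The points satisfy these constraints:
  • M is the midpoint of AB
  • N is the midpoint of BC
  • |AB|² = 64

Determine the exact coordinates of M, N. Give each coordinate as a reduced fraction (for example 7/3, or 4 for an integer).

1. M_x = 12  [2·M = A+B = (8, 4)+(16, 4)]
2. M_y = 4  [2·M = A+B = (8, 4)+(16, 4)]
   so M = (12, 4)
3. N_x = 10  [2·N = B+C = (16, 4)+(4, 13)]
4. N_y = 17/2  [2·N = B+C = (16, 4)+(4, 13)]
   so N = (10, 17/2)

M = (12, 4)
N = (10, 17/2)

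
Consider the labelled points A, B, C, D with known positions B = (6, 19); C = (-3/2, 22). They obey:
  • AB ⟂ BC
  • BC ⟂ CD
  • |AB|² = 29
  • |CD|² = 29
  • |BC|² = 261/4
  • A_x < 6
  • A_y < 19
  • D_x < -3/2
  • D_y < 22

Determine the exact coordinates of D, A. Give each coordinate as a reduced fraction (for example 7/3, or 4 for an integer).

D = (-7/2, 17)
A = (4, 14)

1. D_x = -7/2  [[BC ⟂ CD ⇒ -15/2x+3y-309/4=0] ∩ [|D−(-3/2, 22)|²=29]]
2. D_y = 17  [[BC ⟂ CD ⇒ -15/2x+3y-309/4=0] ∩ [|D−(-3/2, 22)|²=29]]
   so D = (-7/2, 17)
3. A_x = 4  [[AB ⟂ BC ⇒ 15/2x-3y+12=0] ∩ [|A−(6, 19)|²=29]]
4. A_y = 14  [[AB ⟂ BC ⇒ 15/2x-3y+12=0] ∩ [|A−(6, 19)|²=29]]
   so A = (4, 14)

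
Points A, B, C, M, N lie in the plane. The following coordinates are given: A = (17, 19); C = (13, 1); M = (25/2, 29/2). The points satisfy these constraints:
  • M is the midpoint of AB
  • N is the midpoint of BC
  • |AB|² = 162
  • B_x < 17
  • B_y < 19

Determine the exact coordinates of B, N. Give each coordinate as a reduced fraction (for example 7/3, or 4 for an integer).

B = (8, 10)
N = (21/2, 11/2)

1. B_x = 8  [B = 2·M−A = 2·(25/2, 29/2)−(17, 19)]
2. B_y = 10  [B = 2·M−A = 2·(25/2, 29/2)−(17, 19)]
   so B = (8, 10)
3. N_x = 21/2  [2·N = B+C = (8, 10)+(13, 1)]
4. N_y = 11/2  [2·N = B+C = (8, 10)+(13, 1)]
   so N = (21/2, 11/2)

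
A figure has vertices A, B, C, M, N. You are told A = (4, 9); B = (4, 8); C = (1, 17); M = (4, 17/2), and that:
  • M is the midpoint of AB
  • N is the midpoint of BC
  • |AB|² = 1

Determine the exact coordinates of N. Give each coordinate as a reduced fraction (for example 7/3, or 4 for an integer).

1. N_x = 5/2  [2·N = B+C = (4, 8)+(1, 17)]
2. N_y = 25/2  [2·N = B+C = (4, 8)+(1, 17)]
   so N = (5/2, 25/2)

N = (5/2, 25/2)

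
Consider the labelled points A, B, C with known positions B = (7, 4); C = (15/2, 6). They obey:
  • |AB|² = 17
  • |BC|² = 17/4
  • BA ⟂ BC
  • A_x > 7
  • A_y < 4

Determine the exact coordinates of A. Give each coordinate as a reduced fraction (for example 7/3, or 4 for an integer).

A = (11, 3)

1. A_x = 11  [[BA ⟂ BC ⇒ 1/2x+2y-23/2=0] ∩ [|A−(7, 4)|²=17]]
2. A_y = 3  [[BA ⟂ BC ⇒ 1/2x+2y-23/2=0] ∩ [|A−(7, 4)|²=17]]
   so A = (11, 3)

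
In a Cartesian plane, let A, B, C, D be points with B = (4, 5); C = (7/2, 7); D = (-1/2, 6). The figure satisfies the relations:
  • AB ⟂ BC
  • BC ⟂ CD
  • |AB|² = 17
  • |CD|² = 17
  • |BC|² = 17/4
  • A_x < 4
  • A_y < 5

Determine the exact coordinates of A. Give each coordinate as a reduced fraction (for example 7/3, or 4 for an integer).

A = (0, 4)

1. A_x = 0  [[AB ⟂ BC ⇒ 1/2x-2y+8=0] ∩ [|A−(4, 5)|²=17]]
2. A_y = 4  [[AB ⟂ BC ⇒ 1/2x-2y+8=0] ∩ [|A−(4, 5)|²=17]]
   so A = (0, 4)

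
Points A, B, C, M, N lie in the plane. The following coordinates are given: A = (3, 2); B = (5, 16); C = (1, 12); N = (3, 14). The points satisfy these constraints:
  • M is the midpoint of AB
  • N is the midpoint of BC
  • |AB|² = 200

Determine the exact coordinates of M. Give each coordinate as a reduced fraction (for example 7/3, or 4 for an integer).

1. M_x = 4  [2·M = A+B = (3, 2)+(5, 16)]
2. M_y = 9  [2·M = A+B = (3, 2)+(5, 16)]
   so M = (4, 9)

M = (4, 9)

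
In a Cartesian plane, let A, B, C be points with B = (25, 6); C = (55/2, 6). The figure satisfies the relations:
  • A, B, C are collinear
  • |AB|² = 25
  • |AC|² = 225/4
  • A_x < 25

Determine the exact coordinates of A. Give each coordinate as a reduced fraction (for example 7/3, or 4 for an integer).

1. A_x = 20  [[A, B, C are collinear ⇒ 5/2y-15=0] ∩ [|A−(25, 6)|²=25]]
2. A_y = 6  [[A, B, C are collinear ⇒ 5/2y-15=0] ∩ [|A−(25, 6)|²=25]]
   so A = (20, 6)

A = (20, 6)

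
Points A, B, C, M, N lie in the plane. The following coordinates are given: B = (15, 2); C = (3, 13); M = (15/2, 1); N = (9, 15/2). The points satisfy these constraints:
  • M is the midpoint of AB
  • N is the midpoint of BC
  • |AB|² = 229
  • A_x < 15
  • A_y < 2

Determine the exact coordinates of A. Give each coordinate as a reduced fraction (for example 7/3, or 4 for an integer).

1. A_x = 0  [A = 2·M−B = 2·(15/2, 1)−(15, 2)]
2. A_y = 0  [A = 2·M−B = 2·(15/2, 1)−(15, 2)]
   so A = (0, 0)

A = (0, 0)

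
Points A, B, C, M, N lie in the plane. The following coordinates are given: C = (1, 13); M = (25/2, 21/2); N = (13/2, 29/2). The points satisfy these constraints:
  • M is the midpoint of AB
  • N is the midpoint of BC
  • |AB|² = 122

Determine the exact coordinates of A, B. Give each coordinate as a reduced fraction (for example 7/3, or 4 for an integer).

1. B_x = 12  [B = 2·N−C = 2·(13/2, 29/2)−(1, 13)]
2. B_y = 16  [B = 2·N−C = 2·(13/2, 29/2)−(1, 13)]
   so B = (12, 16)
3. A_x = 13  [A = 2·M−B = 2·(25/2, 21/2)−(12, 16)]
4. A_y = 5  [A = 2·M−B = 2·(25/2, 21/2)−(12, 16)]
   so A = (13, 5)

A = (13, 5)
B = (12, 16)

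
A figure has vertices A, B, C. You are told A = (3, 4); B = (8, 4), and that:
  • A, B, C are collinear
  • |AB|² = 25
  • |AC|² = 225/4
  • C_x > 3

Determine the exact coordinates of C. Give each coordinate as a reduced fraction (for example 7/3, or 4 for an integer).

1. C_x = 21/2  [[A, B, C are collinear ⇒ 5y-20=0] ∩ [|C−(3, 4)|²=225/4]]
2. C_y = 4  [[A, B, C are collinear ⇒ 5y-20=0] ∩ [|C−(3, 4)|²=225/4]]
   so C = (21/2, 4)

C = (21/2, 4)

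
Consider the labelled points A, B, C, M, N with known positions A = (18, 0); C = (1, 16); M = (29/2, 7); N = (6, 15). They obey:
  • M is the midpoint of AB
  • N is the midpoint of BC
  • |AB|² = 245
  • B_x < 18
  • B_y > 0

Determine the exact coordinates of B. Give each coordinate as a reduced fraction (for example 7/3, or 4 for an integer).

B = (11, 14)

1. B_x = 11  [B = 2·M−A = 2·(29/2, 7)−(18, 0)]
2. B_y = 14  [B = 2·M−A = 2·(29/2, 7)−(18, 0)]
   so B = (11, 14)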